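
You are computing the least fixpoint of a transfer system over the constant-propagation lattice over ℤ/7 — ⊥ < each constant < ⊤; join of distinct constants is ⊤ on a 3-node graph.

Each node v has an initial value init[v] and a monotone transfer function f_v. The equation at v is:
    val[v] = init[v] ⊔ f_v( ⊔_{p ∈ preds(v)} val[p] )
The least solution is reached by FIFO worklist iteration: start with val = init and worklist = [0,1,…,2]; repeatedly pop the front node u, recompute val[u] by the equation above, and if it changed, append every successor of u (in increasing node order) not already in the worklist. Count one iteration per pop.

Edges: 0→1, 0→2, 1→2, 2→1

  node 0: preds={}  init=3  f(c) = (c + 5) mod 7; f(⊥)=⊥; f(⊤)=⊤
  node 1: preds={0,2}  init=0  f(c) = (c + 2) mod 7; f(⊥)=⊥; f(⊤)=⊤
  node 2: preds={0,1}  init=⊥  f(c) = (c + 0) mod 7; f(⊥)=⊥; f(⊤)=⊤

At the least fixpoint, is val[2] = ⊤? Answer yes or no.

yes

Trace (4 dequeues):
  [1] u=0 | in ⊥ | out 3 | ==
  [2] u=1 | in 3 | out ⊤ | prev 0 | push {}
  [3] u=2 | in ⊤ | out ⊤ | prev ⊥ | push {1}
  [4] u=1 | in ⊤ | out ⊤ | ==

Converged values:
  [0] 3
  [1] ⊤
  [2] ⊤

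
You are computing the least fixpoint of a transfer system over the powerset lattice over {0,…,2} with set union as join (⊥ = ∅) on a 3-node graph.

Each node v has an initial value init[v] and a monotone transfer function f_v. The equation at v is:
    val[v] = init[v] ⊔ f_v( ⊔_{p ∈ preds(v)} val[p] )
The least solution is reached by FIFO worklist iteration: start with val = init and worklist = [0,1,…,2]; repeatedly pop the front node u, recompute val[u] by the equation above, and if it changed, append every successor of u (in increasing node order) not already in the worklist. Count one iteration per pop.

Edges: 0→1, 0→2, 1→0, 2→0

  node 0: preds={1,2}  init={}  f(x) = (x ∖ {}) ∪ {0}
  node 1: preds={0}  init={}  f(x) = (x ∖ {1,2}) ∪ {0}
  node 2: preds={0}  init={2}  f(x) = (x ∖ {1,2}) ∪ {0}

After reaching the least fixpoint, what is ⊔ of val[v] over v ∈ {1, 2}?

{0,2}

Iteration log — 4 steps:
  step 1. node 0  ⊔preds={2}  new={0,2}  old={}  +wl: 
  step 2. node 1  ⊔preds={0,2}  new={0}  old={}  +wl: 0
  step 3. node 2  ⊔preds={0,2}  new={0,2}  old={2}  +wl: 
  step 4. node 0  ⊔preds={0,2}  new={0,2}  stable

Least fixpoint reached:
  node 0: {0,2}
  node 1: {0}
  node 2: {0,2}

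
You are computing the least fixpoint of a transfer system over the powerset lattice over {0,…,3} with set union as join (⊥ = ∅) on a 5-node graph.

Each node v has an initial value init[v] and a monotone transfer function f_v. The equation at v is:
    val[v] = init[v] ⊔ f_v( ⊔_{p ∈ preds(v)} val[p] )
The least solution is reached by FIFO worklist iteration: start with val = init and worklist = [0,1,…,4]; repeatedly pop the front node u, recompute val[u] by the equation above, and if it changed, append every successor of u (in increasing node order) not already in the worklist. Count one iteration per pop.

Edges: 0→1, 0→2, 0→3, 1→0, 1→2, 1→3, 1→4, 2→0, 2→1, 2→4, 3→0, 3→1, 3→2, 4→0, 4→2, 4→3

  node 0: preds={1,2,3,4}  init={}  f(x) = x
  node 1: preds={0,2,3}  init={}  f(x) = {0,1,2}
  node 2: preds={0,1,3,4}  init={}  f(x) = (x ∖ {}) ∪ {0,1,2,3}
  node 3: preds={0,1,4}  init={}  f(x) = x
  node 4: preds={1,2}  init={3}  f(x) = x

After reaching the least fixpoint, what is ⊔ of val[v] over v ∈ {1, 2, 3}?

Worklist (9 pops):
  #1 pop 0: in={3} → {3} (was {}); enqueue []
  #2 pop 1: in={3} → {0,1,2} (was {}); enqueue [0]
  #3 pop 2: in={0,1,2,3} → {0,1,2,3} (was {}); enqueue [1]
  #4 pop 3: in={0,1,2,3} → {0,1,2,3} (was {}); enqueue [2]
  #5 pop 4: in={0,1,2,3} → {0,1,2,3} (was {3}); enqueue [3]
  #6 pop 0: in={0,1,2,3} → {0,1,2,3} (was {3}); enqueue []
  #7 pop 1: in={0,1,2,3} → {0,1,2} (no change)
  #8 pop 2: in={0,1,2,3} → {0,1,2,3} (no change)
  #9 pop 3: in={0,1,2,3} → {0,1,2,3} (no change)

Fixpoint:
  val[0] = {0,1,2,3}
  val[1] = {0,1,2}
  val[2] = {0,1,2,3}
  val[3] = {0,1,2,3}
  val[4] = {0,1,2,3}

{0,1,2,3}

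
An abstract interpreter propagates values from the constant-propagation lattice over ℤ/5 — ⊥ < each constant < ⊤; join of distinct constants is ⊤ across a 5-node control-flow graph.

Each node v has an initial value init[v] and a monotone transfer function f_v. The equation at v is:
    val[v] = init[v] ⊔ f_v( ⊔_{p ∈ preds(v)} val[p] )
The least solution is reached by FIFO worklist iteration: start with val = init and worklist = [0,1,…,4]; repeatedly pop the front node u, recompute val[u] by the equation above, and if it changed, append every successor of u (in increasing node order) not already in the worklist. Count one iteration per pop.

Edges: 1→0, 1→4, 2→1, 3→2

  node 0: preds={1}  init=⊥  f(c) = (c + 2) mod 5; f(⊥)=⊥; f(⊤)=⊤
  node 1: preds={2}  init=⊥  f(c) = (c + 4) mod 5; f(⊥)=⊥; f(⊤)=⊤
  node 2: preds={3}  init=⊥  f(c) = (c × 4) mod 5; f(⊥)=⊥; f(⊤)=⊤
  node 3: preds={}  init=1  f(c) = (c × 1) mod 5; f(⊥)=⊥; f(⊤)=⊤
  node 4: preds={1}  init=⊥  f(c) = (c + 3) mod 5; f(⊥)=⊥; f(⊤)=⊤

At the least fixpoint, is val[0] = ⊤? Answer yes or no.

no

Iteration log — 8 steps:
  step 1. node 0  ⊔preds=⊥  new=⊥  stable
  step 2. node 1  ⊔preds=⊥  new=⊥  stable
  step 3. node 2  ⊔preds=1  new=4  old=⊥  +wl: 1
  step 4. node 3  ⊔preds=⊥  new=1  stable
  step 5. node 4  ⊔preds=⊥  new=⊥  stable
  step 6. node 1  ⊔preds=4  new=3  old=⊥  +wl: 0,4
  step 7. node 0  ⊔preds=3  new=0  old=⊥  +wl: 
  step 8. node 4  ⊔preds=3  new=1  old=⊥  +wl: 

Least fixpoint reached:
  node 0: 0
  node 1: 3
  node 2: 4
  node 3: 1
  node 4: 1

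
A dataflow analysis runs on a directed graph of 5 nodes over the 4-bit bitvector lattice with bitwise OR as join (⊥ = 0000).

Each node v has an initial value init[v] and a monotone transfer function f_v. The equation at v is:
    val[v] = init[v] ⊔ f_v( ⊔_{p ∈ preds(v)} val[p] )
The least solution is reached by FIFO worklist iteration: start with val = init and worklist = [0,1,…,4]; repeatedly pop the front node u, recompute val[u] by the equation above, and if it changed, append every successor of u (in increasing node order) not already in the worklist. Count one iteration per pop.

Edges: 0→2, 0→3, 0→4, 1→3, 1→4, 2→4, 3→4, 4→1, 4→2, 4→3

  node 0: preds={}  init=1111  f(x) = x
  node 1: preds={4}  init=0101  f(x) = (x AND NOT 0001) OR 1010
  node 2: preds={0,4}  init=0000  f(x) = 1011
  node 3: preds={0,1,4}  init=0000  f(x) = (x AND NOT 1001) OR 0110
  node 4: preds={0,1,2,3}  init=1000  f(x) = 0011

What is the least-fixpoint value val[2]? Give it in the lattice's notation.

Iteration log — 8 steps:
  step 1. node 0  ⊔preds=0000  new=1111  stable
  step 2. node 1  ⊔preds=1000  new=1111  old=0101  +wl: 
  step 3. node 2  ⊔preds=1111  new=1011  old=0000  +wl: 
  step 4. node 3  ⊔preds=1111  new=0110  old=0000  +wl: 
  step 5. node 4  ⊔preds=1111  new=1011  old=1000  +wl: 1,2,3
  step 6. node 1  ⊔preds=1011  new=1111  stable
  step 7. node 2  ⊔preds=1111  new=1011  stable
  step 8. node 3  ⊔preds=1111  new=0110  stable

Least fixpoint reached:
  node 0: 1111
  node 1: 1111
  node 2: 1011
  node 3: 0110
  node 4: 1011

1011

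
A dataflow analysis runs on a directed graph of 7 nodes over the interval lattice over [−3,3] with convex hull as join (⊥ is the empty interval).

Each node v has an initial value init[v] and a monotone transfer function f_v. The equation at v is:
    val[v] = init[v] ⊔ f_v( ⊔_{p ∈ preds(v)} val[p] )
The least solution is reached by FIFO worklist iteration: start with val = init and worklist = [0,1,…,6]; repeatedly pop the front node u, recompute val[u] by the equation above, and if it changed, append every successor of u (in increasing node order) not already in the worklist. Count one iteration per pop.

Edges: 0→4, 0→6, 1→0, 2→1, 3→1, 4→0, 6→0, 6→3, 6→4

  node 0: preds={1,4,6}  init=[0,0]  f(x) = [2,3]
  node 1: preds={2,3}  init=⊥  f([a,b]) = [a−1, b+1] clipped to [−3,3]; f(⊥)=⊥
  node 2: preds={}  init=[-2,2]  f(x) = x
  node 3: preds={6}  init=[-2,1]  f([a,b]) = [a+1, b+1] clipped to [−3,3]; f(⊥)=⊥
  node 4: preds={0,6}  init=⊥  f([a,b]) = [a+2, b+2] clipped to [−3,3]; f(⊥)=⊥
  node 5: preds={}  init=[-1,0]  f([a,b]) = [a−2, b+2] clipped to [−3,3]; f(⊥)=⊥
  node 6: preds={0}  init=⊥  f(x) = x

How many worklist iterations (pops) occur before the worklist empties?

11

Iteration log — 11 steps:
  step 1. node 0  ⊔preds=⊥  new=[0,3]  old=[0,0]  +wl: 
  step 2. node 1  ⊔preds=[-2,2]  new=[-3,3]  old=⊥  +wl: 0
  step 3. node 2  ⊔preds=⊥  new=[-2,2]  stable
  step 4. node 3  ⊔preds=⊥  new=[-2,1]  stable
  step 5. node 4  ⊔preds=[0,3]  new=[2,3]  old=⊥  +wl: 
  step 6. node 5  ⊔preds=⊥  new=[-1,0]  stable
  step 7. node 6  ⊔preds=[0,3]  new=[0,3]  old=⊥  +wl: 3,4
  step 8. node 0  ⊔preds=[-3,3]  new=[0,3]  stable
  step 9. node 3  ⊔preds=[0,3]  new=[-2,3]  old=[-2,1]  +wl: 1
  step 10. node 4  ⊔preds=[0,3]  new=[2,3]  stable
  step 11. node 1  ⊔preds=[-2,3]  new=[-3,3]  stable

Least fixpoint reached:
  node 0: [0,3]
  node 1: [-3,3]
  node 2: [-2,2]
  node 3: [-2,3]
  node 4: [2,3]
  node 5: [-1,0]
  node 6: [0,3]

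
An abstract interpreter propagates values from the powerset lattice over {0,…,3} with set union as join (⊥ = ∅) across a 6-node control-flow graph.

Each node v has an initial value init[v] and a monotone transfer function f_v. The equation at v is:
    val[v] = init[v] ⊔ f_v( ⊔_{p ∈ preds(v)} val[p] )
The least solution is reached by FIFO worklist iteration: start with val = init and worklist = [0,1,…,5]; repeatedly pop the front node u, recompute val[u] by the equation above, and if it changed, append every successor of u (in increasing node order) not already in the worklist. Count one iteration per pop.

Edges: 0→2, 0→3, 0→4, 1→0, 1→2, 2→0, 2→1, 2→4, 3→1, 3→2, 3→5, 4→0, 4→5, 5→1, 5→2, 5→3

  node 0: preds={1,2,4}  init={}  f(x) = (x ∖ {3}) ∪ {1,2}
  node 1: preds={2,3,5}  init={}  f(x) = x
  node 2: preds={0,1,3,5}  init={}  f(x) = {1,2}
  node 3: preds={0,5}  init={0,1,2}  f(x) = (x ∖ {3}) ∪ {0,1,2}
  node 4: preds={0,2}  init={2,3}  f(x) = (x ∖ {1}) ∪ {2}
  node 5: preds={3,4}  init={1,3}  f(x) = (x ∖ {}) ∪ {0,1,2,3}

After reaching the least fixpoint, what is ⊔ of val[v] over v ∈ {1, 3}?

Trace (13 dequeues):
  [1] u=0 | in {2,3} | out {1,2} | prev {} | push {}
  [2] u=1 | in {0,1,2,3} | out {0,1,2,3} | prev {} | push {0}
  [3] u=2 | in {0,1,2,3} | out {1,2} | prev {} | push {1}
  [4] u=3 | in {1,2,3} | out {0,1,2} | ==
  [5] u=4 | in {1,2} | out {2,3} | ==
  [6] u=5 | in {0,1,2,3} | out {0,1,2,3} | prev {1,3} | push {2,3}
  [7] u=0 | in {0,1,2,3} | out {0,1,2} | prev {1,2} | push {4}
  [8] u=1 | in {0,1,2,3} | out {0,1,2,3} | ==
  [9] u=2 | in {0,1,2,3} | out {1,2} | ==
  [10] u=3 | in {0,1,2,3} | out {0,1,2} | ==
  [11] u=4 | in {0,1,2} | out {0,2,3} | prev {2,3} | push {0,5}
  [12] u=0 | in {0,1,2,3} | out {0,1,2} | ==
  [13] u=5 | in {0,1,2,3} | out {0,1,2,3} | ==

Converged values:
  [0] {0,1,2}
  [1] {0,1,2,3}
  [2] {1,2}
  [3] {0,1,2}
  [4] {0,2,3}
  [5] {0,1,2,3}

{0,1,2,3}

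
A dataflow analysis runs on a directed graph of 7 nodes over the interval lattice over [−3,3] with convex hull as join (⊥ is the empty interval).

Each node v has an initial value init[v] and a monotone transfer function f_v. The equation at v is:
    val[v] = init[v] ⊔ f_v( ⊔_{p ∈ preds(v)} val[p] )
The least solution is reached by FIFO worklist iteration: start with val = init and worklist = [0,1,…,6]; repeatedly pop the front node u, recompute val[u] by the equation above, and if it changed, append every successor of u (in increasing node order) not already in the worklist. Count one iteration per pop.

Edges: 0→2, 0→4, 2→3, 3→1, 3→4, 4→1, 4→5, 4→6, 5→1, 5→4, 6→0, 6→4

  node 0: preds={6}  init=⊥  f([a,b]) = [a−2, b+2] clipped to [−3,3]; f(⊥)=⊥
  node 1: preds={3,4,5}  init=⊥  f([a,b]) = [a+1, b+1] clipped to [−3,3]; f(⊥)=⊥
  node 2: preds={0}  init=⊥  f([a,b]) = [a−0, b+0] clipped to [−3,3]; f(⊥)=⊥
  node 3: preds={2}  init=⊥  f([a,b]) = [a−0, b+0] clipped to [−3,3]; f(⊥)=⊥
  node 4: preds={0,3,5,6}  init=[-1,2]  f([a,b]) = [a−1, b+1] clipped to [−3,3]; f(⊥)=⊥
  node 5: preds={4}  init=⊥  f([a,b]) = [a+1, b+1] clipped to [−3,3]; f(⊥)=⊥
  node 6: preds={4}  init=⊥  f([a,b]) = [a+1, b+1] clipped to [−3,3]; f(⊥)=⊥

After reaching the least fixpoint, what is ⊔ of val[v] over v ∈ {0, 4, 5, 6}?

Trace (27 dequeues):
  [1] u=0 | in ⊥ | out ⊥ | ==
  [2] u=1 | in [-1,2] | out [0,3] | prev ⊥ | push {}
  [3] u=2 | in ⊥ | out ⊥ | ==
  [4] u=3 | in ⊥ | out ⊥ | ==
  [5] u=4 | in ⊥ | out [-1,2] | ==
  [6] u=5 | in [-1,2] | out [0,3] | prev ⊥ | push {1,4}
  [7] u=6 | in [-1,2] | out [0,3] | prev ⊥ | push {0}
  [8] u=1 | in [-1,3] | out [0,3] | ==
  [9] u=4 | in [0,3] | out [-1,3] | prev [-1,2] | push {1,5,6}
  [10] u=0 | in [0,3] | out [-2,3] | prev ⊥ | push {2,4}
  [11] u=1 | in [-1,3] | out [0,3] | ==
  [12] u=5 | in [-1,3] | out [0,3] | ==
  [13] u=6 | in [-1,3] | out [0,3] | ==
  [14] u=2 | in [-2,3] | out [-2,3] | prev ⊥ | push {3}
  [15] u=4 | in [-2,3] | out [-3,3] | prev [-1,3] | push {1,5,6}
  [16] u=3 | in [-2,3] | out [-2,3] | prev ⊥ | push {4}
  [17] u=1 | in [-3,3] | out [-2,3] | prev [0,3] | push {}
  [18] u=5 | in [-3,3] | out [-2,3] | prev [0,3] | push {1}
  [19] u=6 | in [-3,3] | out [-2,3] | prev [0,3] | push {0}
  [20] u=4 | in [-2,3] | out [-3,3] | ==
  [21] u=1 | in [-3,3] | out [-2,3] | ==
  [22] u=0 | in [-2,3] | out [-3,3] | prev [-2,3] | push {2,4}
  [23] u=2 | in [-3,3] | out [-3,3] | prev [-2,3] | push {3}
  [24] u=4 | in [-3,3] | out [-3,3] | ==
  [25] u=3 | in [-3,3] | out [-3,3] | prev [-2,3] | push {1,4}
  [26] u=1 | in [-3,3] | out [-2,3] | ==
  [27] u=4 | in [-3,3] | out [-3,3] | ==

Converged values:
  [0] [-3,3]
  [1] [-2,3]
  [2] [-3,3]
  [3] [-3,3]
  [4] [-3,3]
  [5] [-2,3]
  [6] [-2,3]

[-3,3]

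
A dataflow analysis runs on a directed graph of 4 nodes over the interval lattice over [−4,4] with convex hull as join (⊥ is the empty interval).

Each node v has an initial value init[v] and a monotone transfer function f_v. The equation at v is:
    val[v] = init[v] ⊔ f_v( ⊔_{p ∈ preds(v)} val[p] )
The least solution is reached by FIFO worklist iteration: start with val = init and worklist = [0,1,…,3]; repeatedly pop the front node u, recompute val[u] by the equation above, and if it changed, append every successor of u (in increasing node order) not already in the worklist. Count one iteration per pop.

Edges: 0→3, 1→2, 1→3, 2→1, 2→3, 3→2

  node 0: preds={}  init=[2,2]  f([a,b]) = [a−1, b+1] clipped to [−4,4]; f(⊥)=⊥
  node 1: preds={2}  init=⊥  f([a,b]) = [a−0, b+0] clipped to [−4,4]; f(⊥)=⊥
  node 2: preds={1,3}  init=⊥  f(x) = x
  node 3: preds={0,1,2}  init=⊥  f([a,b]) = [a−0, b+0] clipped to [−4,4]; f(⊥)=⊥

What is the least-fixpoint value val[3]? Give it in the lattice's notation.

Trace (8 dequeues):
  [1] u=0 | in ⊥ | out [2,2] | ==
  [2] u=1 | in ⊥ | out ⊥ | ==
  [3] u=2 | in ⊥ | out ⊥ | ==
  [4] u=3 | in [2,2] | out [2,2] | prev ⊥ | push {2}
  [5] u=2 | in [2,2] | out [2,2] | prev ⊥ | push {1,3}
  [6] u=1 | in [2,2] | out [2,2] | prev ⊥ | push {2}
  [7] u=3 | in [2,2] | out [2,2] | ==
  [8] u=2 | in [2,2] | out [2,2] | ==

Converged values:
  [0] [2,2]
  [1] [2,2]
  [2] [2,2]
  [3] [2,2]

[2,2]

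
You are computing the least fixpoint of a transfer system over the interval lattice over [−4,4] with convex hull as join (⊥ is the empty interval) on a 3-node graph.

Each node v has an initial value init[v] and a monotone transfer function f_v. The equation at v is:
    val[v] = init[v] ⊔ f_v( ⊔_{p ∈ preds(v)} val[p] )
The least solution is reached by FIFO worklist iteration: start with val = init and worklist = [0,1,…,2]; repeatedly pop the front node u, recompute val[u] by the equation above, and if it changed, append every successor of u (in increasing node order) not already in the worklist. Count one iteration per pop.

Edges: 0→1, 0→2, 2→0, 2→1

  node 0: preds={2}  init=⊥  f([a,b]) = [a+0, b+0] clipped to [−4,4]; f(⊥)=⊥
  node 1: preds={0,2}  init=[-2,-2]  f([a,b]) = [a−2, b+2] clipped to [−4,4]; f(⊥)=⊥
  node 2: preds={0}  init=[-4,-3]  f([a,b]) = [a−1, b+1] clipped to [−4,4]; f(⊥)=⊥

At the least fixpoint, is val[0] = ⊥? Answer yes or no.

no

Trace (24 dequeues):
  [1] u=0 | in [-4,-3] | out [-4,-3] | prev ⊥ | push {}
  [2] u=1 | in [-4,-3] | out [-4,-1] | prev [-2,-2] | push {}
  [3] u=2 | in [-4,-3] | out [-4,-2] | prev [-4,-3] | push {0,1}
  [4] u=0 | in [-4,-2] | out [-4,-2] | prev [-4,-3] | push {2}
  [5] u=1 | in [-4,-2] | out [-4,0] | prev [-4,-1] | push {}
  [6] u=2 | in [-4,-2] | out [-4,-1] | prev [-4,-2] | push {0,1}
  [7] u=0 | in [-4,-1] | out [-4,-1] | prev [-4,-2] | push {2}
  [8] u=1 | in [-4,-1] | out [-4,1] | prev [-4,0] | push {}
  [9] u=2 | in [-4,-1] | out [-4,0] | prev [-4,-1] | push {0,1}
  [10] u=0 | in [-4,0] | out [-4,0] | prev [-4,-1] | push {2}
  [11] u=1 | in [-4,0] | out [-4,2] | prev [-4,1] | push {}
  [12] u=2 | in [-4,0] | out [-4,1] | prev [-4,0] | push {0,1}
  [13] u=0 | in [-4,1] | out [-4,1] | prev [-4,0] | push {2}
  [14] u=1 | in [-4,1] | out [-4,3] | prev [-4,2] | push {}
  [15] u=2 | in [-4,1] | out [-4,2] | prev [-4,1] | push {0,1}
  [16] u=0 | in [-4,2] | out [-4,2] | prev [-4,1] | push {2}
  [17] u=1 | in [-4,2] | out [-4,4] | prev [-4,3] | push {}
  [18] u=2 | in [-4,2] | out [-4,3] | prev [-4,2] | push {0,1}
  [19] u=0 | in [-4,3] | out [-4,3] | prev [-4,2] | push {2}
  [20] u=1 | in [-4,3] | out [-4,4] | ==
  [21] u=2 | in [-4,3] | out [-4,4] | prev [-4,3] | push {0,1}
  [22] u=0 | in [-4,4] | out [-4,4] | prev [-4,3] | push {2}
  [23] u=1 | in [-4,4] | out [-4,4] | ==
  [24] u=2 | in [-4,4] | out [-4,4] | ==

Converged values:
  [0] [-4,4]
  [1] [-4,4]
  [2] [-4,4]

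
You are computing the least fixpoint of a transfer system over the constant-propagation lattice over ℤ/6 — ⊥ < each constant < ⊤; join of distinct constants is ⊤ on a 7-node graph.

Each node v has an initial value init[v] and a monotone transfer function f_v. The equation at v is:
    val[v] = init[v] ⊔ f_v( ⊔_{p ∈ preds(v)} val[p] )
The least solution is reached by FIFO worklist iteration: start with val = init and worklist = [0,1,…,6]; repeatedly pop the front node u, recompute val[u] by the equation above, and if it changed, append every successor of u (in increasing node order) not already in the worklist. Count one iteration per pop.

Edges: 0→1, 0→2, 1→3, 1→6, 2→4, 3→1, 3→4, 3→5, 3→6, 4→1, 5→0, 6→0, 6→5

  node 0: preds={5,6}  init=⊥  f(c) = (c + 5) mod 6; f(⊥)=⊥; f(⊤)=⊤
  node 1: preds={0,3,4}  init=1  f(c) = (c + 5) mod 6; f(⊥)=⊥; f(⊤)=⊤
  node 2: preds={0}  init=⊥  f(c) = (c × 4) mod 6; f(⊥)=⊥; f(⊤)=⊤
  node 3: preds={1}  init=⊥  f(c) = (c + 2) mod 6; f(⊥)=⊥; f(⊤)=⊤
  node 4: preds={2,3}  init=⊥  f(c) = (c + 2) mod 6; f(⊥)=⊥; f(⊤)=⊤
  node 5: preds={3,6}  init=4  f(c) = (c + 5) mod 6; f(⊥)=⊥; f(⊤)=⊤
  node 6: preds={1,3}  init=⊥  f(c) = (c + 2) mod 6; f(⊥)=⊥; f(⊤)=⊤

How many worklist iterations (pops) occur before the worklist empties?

Iteration log — 13 steps:
  step 1. node 0  ⊔preds=4  new=3  old=⊥  +wl: 
  step 2. node 1  ⊔preds=3  new=⊤  old=1  +wl: 
  step 3. node 2  ⊔preds=3  new=0  old=⊥  +wl: 
  step 4. node 3  ⊔preds=⊤  new=⊤  old=⊥  +wl: 1
  step 5. node 4  ⊔preds=⊤  new=⊤  old=⊥  +wl: 
  step 6. node 5  ⊔preds=⊤  new=⊤  old=4  +wl: 0
  step 7. node 6  ⊔preds=⊤  new=⊤  old=⊥  +wl: 5
  step 8. node 1  ⊔preds=⊤  new=⊤  stable
  step 9. node 0  ⊔preds=⊤  new=⊤  old=3  +wl: 1,2
  step 10. node 5  ⊔preds=⊤  new=⊤  stable
  step 11. node 1  ⊔preds=⊤  new=⊤  stable
  step 12. node 2  ⊔preds=⊤  new=⊤  old=0  +wl: 4
  step 13. node 4  ⊔preds=⊤  new=⊤  stable

Least fixpoint reached:
  node 0: ⊤
  node 1: ⊤
  node 2: ⊤
  node 3: ⊤
  node 4: ⊤
  node 5: ⊤
  node 6: ⊤

13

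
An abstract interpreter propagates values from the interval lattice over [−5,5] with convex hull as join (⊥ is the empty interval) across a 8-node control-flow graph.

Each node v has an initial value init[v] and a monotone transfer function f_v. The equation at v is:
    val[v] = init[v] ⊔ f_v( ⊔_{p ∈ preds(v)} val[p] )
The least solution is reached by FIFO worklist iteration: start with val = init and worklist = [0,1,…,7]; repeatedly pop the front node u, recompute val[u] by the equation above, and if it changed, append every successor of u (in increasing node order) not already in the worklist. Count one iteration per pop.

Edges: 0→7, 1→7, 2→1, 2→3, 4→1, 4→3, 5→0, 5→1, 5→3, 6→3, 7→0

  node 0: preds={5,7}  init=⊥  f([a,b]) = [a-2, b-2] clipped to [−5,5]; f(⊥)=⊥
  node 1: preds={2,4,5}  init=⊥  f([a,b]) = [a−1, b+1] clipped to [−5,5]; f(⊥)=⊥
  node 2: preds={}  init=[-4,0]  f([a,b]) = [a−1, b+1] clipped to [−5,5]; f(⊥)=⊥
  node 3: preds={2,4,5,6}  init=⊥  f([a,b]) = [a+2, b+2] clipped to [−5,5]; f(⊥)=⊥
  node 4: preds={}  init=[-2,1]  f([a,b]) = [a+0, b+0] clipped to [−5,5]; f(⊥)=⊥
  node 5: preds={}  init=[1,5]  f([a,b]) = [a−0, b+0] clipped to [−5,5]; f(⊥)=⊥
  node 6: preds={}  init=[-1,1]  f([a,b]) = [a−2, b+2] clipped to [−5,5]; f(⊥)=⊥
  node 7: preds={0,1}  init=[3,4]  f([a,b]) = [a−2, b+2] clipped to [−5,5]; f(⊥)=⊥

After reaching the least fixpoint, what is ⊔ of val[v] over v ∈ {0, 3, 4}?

[-5,5]

Iteration log — 10 steps:
  step 1. node 0  ⊔preds=[1,5]  new=[-1,3]  old=⊥  +wl: 
  step 2. node 1  ⊔preds=[-4,5]  new=[-5,5]  old=⊥  +wl: 
  step 3. node 2  ⊔preds=⊥  new=[-4,0]  stable
  step 4. node 3  ⊔preds=[-4,5]  new=[-2,5]  old=⊥  +wl: 
  step 5. node 4  ⊔preds=⊥  new=[-2,1]  stable
  step 6. node 5  ⊔preds=⊥  new=[1,5]  stable
  step 7. node 6  ⊔preds=⊥  new=[-1,1]  stable
  step 8. node 7  ⊔preds=[-5,5]  new=[-5,5]  old=[3,4]  +wl: 0
  step 9. node 0  ⊔preds=[-5,5]  new=[-5,3]  old=[-1,3]  +wl: 7
  step 10. node 7  ⊔preds=[-5,5]  new=[-5,5]  stable

Least fixpoint reached:
  node 0: [-5,3]
  node 1: [-5,5]
  node 2: [-4,0]
  node 3: [-2,5]
  node 4: [-2,1]
  node 5: [1,5]
  node 6: [-1,1]
  node 7: [-5,5]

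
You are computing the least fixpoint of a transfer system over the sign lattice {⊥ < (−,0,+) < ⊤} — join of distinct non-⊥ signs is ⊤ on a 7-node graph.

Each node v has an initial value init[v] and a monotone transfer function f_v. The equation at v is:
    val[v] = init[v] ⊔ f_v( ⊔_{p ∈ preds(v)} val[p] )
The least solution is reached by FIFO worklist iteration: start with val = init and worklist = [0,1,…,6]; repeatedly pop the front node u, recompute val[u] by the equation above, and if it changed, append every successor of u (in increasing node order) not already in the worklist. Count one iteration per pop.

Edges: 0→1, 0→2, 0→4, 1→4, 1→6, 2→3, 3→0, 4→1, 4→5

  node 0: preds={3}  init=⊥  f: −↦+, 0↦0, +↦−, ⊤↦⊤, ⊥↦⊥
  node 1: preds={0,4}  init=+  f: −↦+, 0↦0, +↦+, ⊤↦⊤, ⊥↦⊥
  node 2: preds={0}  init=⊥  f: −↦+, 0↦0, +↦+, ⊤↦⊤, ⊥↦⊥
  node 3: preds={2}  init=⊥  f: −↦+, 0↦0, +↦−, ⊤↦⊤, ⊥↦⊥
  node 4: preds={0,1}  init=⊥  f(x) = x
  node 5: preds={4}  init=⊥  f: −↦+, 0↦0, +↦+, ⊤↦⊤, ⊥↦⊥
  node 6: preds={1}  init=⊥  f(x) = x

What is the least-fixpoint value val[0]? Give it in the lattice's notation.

⊥

Worklist (8 pops):
  #1 pop 0: in=⊥ → ⊥ (no change)
  #2 pop 1: in=⊥ → + (no change)
  #3 pop 2: in=⊥ → ⊥ (no change)
  #4 pop 3: in=⊥ → ⊥ (no change)
  #5 pop 4: in=+ → + (was ⊥); enqueue [1]
  #6 pop 5: in=+ → + (was ⊥); enqueue []
  #7 pop 6: in=+ → + (was ⊥); enqueue []
  #8 pop 1: in=+ → + (no change)

Fixpoint:
  val[0] = ⊥
  val[1] = +
  val[2] = ⊥
  val[3] = ⊥
  val[4] = +
  val[5] = +
  val[6] = +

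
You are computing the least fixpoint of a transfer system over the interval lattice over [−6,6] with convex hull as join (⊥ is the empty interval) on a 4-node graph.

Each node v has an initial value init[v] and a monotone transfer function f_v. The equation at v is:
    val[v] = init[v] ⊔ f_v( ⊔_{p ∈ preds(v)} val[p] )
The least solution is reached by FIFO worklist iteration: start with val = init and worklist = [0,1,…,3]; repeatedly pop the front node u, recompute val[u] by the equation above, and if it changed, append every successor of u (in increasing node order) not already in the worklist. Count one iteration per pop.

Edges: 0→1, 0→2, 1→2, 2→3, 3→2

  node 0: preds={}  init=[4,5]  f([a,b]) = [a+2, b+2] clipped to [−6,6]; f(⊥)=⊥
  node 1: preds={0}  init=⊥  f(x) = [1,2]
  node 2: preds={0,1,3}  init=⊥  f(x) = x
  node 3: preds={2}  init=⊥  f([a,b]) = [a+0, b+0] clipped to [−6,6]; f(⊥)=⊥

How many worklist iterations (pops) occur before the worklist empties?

Worklist (5 pops):
  #1 pop 0: in=⊥ → [4,5] (no change)
  #2 pop 1: in=[4,5] → [1,2] (was ⊥); enqueue []
  #3 pop 2: in=[1,5] → [1,5] (was ⊥); enqueue []
  #4 pop 3: in=[1,5] → [1,5] (was ⊥); enqueue [2]
  #5 pop 2: in=[1,5] → [1,5] (no change)

Fixpoint:
  val[0] = [4,5]
  val[1] = [1,2]
  val[2] = [1,5]
  val[3] = [1,5]

5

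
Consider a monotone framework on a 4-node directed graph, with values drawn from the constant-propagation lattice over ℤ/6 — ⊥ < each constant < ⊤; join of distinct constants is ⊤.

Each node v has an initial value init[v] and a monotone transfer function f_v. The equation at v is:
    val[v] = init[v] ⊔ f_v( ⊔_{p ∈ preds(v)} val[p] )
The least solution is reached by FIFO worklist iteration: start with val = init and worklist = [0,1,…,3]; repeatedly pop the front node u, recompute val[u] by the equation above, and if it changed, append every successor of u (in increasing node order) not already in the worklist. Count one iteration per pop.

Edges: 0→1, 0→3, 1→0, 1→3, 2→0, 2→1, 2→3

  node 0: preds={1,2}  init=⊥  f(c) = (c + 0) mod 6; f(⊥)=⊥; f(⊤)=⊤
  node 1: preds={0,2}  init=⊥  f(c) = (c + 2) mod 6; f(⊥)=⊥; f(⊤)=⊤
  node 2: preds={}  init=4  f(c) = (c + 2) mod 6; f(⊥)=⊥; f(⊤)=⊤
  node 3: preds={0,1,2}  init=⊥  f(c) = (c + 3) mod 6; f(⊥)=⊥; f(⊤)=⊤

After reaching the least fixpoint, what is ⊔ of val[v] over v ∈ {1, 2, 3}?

Iteration log — 8 steps:
  step 1. node 0  ⊔preds=4  new=4  old=⊥  +wl: 
  step 2. node 1  ⊔preds=4  new=0  old=⊥  +wl: 0
  step 3. node 2  ⊔preds=⊥  new=4  stable
  step 4. node 3  ⊔preds=⊤  new=⊤  old=⊥  +wl: 
  step 5. node 0  ⊔preds=⊤  new=⊤  old=4  +wl: 1,3
  step 6. node 1  ⊔preds=⊤  new=⊤  old=0  +wl: 0
  step 7. node 3  ⊔preds=⊤  new=⊤  stable
  step 8. node 0  ⊔preds=⊤  new=⊤  stable

Least fixpoint reached:
  node 0: ⊤
  node 1: ⊤
  node 2: 4
  node 3: ⊤

⊤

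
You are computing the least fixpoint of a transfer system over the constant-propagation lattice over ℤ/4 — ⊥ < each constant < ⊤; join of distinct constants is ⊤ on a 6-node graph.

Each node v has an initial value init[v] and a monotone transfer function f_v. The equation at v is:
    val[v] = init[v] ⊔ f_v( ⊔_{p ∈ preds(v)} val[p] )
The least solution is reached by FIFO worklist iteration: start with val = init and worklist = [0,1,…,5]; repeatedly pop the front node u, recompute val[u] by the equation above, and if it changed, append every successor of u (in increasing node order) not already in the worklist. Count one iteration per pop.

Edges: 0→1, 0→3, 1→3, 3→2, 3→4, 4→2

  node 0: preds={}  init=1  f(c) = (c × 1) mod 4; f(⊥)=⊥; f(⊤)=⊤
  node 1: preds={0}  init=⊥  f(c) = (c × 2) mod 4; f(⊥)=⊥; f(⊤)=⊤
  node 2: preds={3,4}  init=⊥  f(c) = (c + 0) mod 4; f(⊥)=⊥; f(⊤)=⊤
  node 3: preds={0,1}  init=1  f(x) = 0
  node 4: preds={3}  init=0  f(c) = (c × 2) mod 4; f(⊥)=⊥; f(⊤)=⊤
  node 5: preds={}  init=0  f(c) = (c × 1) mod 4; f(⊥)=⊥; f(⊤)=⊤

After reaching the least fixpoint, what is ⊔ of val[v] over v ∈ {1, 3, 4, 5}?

⊤

Trace (7 dequeues):
  [1] u=0 | in ⊥ | out 1 | ==
  [2] u=1 | in 1 | out 2 | prev ⊥ | push {}
  [3] u=2 | in ⊤ | out ⊤ | prev ⊥ | push {}
  [4] u=3 | in ⊤ | out ⊤ | prev 1 | push {2}
  [5] u=4 | in ⊤ | out ⊤ | prev 0 | push {}
  [6] u=5 | in ⊥ | out 0 | ==
  [7] u=2 | in ⊤ | out ⊤ | ==

Converged values:
  [0] 1
  [1] 2
  [2] ⊤
  [3] ⊤
  [4] ⊤
  [5] 0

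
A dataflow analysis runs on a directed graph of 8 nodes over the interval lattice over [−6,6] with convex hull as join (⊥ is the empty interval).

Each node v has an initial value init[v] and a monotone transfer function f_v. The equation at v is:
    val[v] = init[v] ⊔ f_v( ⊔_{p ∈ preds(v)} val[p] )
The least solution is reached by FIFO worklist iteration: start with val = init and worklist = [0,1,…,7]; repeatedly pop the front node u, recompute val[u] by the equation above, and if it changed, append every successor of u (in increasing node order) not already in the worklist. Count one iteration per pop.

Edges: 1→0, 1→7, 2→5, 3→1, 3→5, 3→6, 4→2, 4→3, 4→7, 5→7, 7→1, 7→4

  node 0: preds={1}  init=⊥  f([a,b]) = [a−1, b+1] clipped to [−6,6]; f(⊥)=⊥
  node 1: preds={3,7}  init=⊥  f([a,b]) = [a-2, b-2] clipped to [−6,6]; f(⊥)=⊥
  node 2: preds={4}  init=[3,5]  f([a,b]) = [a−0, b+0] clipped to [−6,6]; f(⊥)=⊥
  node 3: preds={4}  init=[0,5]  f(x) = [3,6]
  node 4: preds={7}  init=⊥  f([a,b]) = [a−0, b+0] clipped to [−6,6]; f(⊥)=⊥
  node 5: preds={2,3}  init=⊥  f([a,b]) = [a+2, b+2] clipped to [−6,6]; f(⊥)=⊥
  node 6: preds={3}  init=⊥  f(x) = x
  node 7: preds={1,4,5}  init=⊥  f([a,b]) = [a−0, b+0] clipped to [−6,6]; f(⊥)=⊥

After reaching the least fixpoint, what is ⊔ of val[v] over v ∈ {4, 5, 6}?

[-6,6]

Iteration log — 30 steps:
  step 1. node 0  ⊔preds=⊥  new=⊥  stable
  step 2. node 1  ⊔preds=[0,5]  new=[-2,3]  old=⊥  +wl: 0
  step 3. node 2  ⊔preds=⊥  new=[3,5]  stable
  step 4. node 3  ⊔preds=⊥  new=[0,6]  old=[0,5]  +wl: 1
  step 5. node 4  ⊔preds=⊥  new=⊥  stable
  step 6. node 5  ⊔preds=[0,6]  new=[2,6]  old=⊥  +wl: 
  step 7. node 6  ⊔preds=[0,6]  new=[0,6]  old=⊥  +wl: 
  step 8. node 7  ⊔preds=[-2,6]  new=[-2,6]  old=⊥  +wl: 4
  step 9. node 0  ⊔preds=[-2,3]  new=[-3,4]  old=⊥  +wl: 
  step 10. node 1  ⊔preds=[-2,6]  new=[-4,4]  old=[-2,3]  +wl: 0,7
  step 11. node 4  ⊔preds=[-2,6]  new=[-2,6]  old=⊥  +wl: 2,3
  step 12. node 0  ⊔preds=[-4,4]  new=[-5,5]  old=[-3,4]  +wl: 
  step 13. node 7  ⊔preds=[-4,6]  new=[-4,6]  old=[-2,6]  +wl: 1,4
  step 14. node 2  ⊔preds=[-2,6]  new=[-2,6]  old=[3,5]  +wl: 5
  step 15. node 3  ⊔preds=[-2,6]  new=[0,6]  stable
  step 16. node 1  ⊔preds=[-4,6]  new=[-6,4]  old=[-4,4]  +wl: 0,7
  step 17. node 4  ⊔preds=[-4,6]  new=[-4,6]  old=[-2,6]  +wl: 2,3
  step 18. node 5  ⊔preds=[-2,6]  new=[0,6]  old=[2,6]  +wl: 
  step 19. node 0  ⊔preds=[-6,4]  new=[-6,5]  old=[-5,5]  +wl: 
  step 20. node 7  ⊔preds=[-6,6]  new=[-6,6]  old=[-4,6]  +wl: 1,4
  step 21. node 2  ⊔preds=[-4,6]  new=[-4,6]  old=[-2,6]  +wl: 5
  step 22. node 3  ⊔preds=[-4,6]  new=[0,6]  stable
  step 23. node 1  ⊔preds=[-6,6]  new=[-6,4]  stable
  step 24. node 4  ⊔preds=[-6,6]  new=[-6,6]  old=[-4,6]  +wl: 2,3,7
  step 25. node 5  ⊔preds=[-4,6]  new=[-2,6]  old=[0,6]  +wl: 
  step 26. node 2  ⊔preds=[-6,6]  new=[-6,6]  old=[-4,6]  +wl: 5
  step 27. node 3  ⊔preds=[-6,6]  new=[0,6]  stable
  step 28. node 7  ⊔preds=[-6,6]  new=[-6,6]  stable
  step 29. node 5  ⊔preds=[-6,6]  new=[-4,6]  old=[-2,6]  +wl: 7
  step 30. node 7  ⊔preds=[-6,6]  new=[-6,6]  stable

Least fixpoint reached:
  node 0: [-6,5]
  node 1: [-6,4]
  node 2: [-6,6]
  node 3: [0,6]
  node 4: [-6,6]
  node 5: [-4,6]
  node 6: [0,6]
  node 7: [-6,6]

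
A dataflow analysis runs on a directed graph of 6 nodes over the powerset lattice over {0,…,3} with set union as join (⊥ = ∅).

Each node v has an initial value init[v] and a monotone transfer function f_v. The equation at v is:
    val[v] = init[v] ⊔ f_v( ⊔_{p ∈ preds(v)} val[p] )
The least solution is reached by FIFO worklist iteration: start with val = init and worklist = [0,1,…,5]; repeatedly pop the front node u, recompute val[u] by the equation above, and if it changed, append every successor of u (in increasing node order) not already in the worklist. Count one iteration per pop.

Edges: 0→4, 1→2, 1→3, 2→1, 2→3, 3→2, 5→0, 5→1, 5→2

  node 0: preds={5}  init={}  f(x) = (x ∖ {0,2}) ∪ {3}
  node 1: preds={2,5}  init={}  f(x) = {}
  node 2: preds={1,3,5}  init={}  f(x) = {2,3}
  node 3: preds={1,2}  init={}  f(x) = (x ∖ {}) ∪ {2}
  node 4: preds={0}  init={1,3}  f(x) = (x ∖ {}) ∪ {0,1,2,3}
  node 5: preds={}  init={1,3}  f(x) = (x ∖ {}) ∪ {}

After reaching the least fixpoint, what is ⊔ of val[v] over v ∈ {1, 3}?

{2,3}

Worklist (8 pops):
  #1 pop 0: in={1,3} → {1,3} (was {}); enqueue []
  #2 pop 1: in={1,3} → {} (no change)
  #3 pop 2: in={1,3} → {2,3} (was {}); enqueue [1]
  #4 pop 3: in={2,3} → {2,3} (was {}); enqueue [2]
  #5 pop 4: in={1,3} → {0,1,2,3} (was {1,3}); enqueue []
  #6 pop 5: in={} → {1,3} (no change)
  #7 pop 1: in={1,2,3} → {} (no change)
  #8 pop 2: in={1,2,3} → {2,3} (no change)

Fixpoint:
  val[0] = {1,3}
  val[1] = {}
  val[2] = {2,3}
  val[3] = {2,3}
  val[4] = {0,1,2,3}
  val[5] = {1,3}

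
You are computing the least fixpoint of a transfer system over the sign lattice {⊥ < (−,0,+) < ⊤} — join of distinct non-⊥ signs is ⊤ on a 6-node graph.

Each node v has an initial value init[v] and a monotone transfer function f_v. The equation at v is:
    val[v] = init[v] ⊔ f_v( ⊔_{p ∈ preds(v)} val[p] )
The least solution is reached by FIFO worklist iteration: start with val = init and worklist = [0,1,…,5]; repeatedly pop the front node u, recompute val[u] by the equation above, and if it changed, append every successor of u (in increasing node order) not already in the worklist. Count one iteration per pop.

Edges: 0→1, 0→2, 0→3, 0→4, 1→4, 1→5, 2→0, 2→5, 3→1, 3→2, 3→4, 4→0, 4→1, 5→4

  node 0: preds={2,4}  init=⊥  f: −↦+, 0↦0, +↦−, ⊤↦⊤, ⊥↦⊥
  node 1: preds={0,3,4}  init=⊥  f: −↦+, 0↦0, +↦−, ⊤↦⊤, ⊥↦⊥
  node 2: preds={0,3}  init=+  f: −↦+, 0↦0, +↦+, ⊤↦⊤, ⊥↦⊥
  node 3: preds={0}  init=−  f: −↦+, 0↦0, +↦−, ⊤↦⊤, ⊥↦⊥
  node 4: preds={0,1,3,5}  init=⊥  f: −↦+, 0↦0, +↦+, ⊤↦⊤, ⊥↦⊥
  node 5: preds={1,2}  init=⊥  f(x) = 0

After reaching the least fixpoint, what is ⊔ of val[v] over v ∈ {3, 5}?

Worklist (14 pops):
  #1 pop 0: in=+ → − (was ⊥); enqueue []
  #2 pop 1: in=− → + (was ⊥); enqueue []
  #3 pop 2: in=− → + (no change)
  #4 pop 3: in=− → ⊤ (was −); enqueue [1,2]
  #5 pop 4: in=⊤ → ⊤ (was ⊥); enqueue [0]
  #6 pop 5: in=+ → 0 (was ⊥); enqueue [4]
  #7 pop 1: in=⊤ → ⊤ (was +); enqueue [5]
  #8 pop 2: in=⊤ → ⊤ (was +); enqueue []
  #9 pop 0: in=⊤ → ⊤ (was −); enqueue [1,2,3]
  #10 pop 4: in=⊤ → ⊤ (no change)
  #11 pop 5: in=⊤ → 0 (no change)
  #12 pop 1: in=⊤ → ⊤ (no change)
  #13 pop 2: in=⊤ → ⊤ (no change)
  #14 pop 3: in=⊤ → ⊤ (no change)

Fixpoint:
  val[0] = ⊤
  val[1] = ⊤
  val[2] = ⊤
  val[3] = ⊤
  val[4] = ⊤
  val[5] = 0

⊤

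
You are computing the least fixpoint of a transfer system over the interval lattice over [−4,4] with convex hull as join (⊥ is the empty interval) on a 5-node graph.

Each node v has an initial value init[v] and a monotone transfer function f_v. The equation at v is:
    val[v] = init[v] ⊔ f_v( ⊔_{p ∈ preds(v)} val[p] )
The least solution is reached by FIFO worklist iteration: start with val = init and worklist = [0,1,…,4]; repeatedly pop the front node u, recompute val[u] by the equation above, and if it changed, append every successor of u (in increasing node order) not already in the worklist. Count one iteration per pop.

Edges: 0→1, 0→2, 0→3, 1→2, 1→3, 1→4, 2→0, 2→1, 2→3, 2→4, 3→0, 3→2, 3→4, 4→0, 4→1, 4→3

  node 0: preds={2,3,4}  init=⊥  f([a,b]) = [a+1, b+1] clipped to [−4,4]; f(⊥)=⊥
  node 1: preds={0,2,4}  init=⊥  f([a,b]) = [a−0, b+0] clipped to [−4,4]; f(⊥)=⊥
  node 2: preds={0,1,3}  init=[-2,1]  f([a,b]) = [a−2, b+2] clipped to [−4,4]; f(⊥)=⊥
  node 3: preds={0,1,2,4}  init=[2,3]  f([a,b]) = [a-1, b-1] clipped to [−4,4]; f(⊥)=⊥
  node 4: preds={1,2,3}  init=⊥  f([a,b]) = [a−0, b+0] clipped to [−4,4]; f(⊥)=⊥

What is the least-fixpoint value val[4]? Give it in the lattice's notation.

Iteration log — 10 steps:
  step 1. node 0  ⊔preds=[-2,3]  new=[-1,4]  old=⊥  +wl: 
  step 2. node 1  ⊔preds=[-2,4]  new=[-2,4]  old=⊥  +wl: 
  step 3. node 2  ⊔preds=[-2,4]  new=[-4,4]  old=[-2,1]  +wl: 0,1
  step 4. node 3  ⊔preds=[-4,4]  new=[-4,3]  old=[2,3]  +wl: 2
  step 5. node 4  ⊔preds=[-4,4]  new=[-4,4]  old=⊥  +wl: 3
  step 6. node 0  ⊔preds=[-4,4]  new=[-3,4]  old=[-1,4]  +wl: 
  step 7. node 1  ⊔preds=[-4,4]  new=[-4,4]  old=[-2,4]  +wl: 4
  step 8. node 2  ⊔preds=[-4,4]  new=[-4,4]  stable
  step 9. node 3  ⊔preds=[-4,4]  new=[-4,3]  stable
  step 10. node 4  ⊔preds=[-4,4]  new=[-4,4]  stable

Least fixpoint reached:
  node 0: [-3,4]
  node 1: [-4,4]
  node 2: [-4,4]
  node 3: [-4,3]
  node 4: [-4,4]

[-4,4]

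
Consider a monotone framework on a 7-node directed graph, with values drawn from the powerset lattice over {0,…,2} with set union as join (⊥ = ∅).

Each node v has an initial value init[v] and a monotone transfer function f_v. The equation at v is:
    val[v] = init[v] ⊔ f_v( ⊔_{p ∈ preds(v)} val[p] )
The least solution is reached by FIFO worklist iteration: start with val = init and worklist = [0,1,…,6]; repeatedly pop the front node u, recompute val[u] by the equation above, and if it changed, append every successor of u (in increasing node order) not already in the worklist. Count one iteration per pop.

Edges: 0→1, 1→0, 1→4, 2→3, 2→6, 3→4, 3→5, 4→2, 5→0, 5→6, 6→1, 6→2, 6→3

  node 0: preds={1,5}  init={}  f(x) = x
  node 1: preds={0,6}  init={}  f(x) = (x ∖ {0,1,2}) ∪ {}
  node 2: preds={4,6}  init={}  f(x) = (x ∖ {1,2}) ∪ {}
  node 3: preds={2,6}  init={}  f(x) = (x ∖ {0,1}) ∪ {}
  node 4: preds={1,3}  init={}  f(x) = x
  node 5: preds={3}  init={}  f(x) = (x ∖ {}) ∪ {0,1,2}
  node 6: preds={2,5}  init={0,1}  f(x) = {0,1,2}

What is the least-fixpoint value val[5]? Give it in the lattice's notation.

Worklist (14 pops):
  #1 pop 0: in={} → {} (no change)
  #2 pop 1: in={0,1} → {} (no change)
  #3 pop 2: in={0,1} → {0} (was {}); enqueue []
  #4 pop 3: in={0,1} → {} (no change)
  #5 pop 4: in={} → {} (no change)
  #6 pop 5: in={} → {0,1,2} (was {}); enqueue [0]
  #7 pop 6: in={0,1,2} → {0,1,2} (was {0,1}); enqueue [1,2,3]
  #8 pop 0: in={0,1,2} → {0,1,2} (was {}); enqueue []
  #9 pop 1: in={0,1,2} → {} (no change)
  #10 pop 2: in={0,1,2} → {0} (no change)
  #11 pop 3: in={0,1,2} → {2} (was {}); enqueue [4,5]
  #12 pop 4: in={2} → {2} (was {}); enqueue [2]
  #13 pop 5: in={2} → {0,1,2} (no change)
  #14 pop 2: in={0,1,2} → {0} (no change)

Fixpoint:
  val[0] = {0,1,2}
  val[1] = {}
  val[2] = {0}
  val[3] = {2}
  val[4] = {2}
  val[5] = {0,1,2}
  val[6] = {0,1,2}

{0,1,2}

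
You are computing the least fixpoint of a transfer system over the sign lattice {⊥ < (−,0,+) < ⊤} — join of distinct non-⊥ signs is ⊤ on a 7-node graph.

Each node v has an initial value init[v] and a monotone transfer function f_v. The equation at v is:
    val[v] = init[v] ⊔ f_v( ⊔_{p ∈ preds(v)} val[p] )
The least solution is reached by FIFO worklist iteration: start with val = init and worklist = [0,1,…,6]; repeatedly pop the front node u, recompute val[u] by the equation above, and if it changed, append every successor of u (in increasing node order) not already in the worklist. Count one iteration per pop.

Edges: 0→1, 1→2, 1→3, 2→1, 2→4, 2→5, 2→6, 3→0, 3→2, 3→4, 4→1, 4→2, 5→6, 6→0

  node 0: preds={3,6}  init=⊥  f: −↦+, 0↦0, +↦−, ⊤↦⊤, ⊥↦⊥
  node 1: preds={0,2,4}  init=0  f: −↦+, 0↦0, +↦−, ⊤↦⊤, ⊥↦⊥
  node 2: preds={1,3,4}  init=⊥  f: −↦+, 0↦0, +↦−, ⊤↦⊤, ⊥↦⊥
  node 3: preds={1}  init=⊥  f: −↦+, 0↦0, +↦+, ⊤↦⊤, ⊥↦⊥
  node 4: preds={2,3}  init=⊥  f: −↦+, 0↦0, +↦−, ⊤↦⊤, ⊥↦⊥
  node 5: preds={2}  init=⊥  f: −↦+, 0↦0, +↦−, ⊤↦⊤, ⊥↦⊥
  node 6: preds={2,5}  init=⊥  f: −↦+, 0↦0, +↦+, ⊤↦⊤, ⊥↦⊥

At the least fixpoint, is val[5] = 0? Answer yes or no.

Trace (11 dequeues):
  [1] u=0 | in ⊥ | out ⊥ | ==
  [2] u=1 | in ⊥ | out 0 | ==
  [3] u=2 | in 0 | out 0 | prev ⊥ | push {1}
  [4] u=3 | in 0 | out 0 | prev ⊥ | push {0,2}
  [5] u=4 | in 0 | out 0 | prev ⊥ | push {}
  [6] u=5 | in 0 | out 0 | prev ⊥ | push {}
  [7] u=6 | in 0 | out 0 | prev ⊥ | push {}
  [8] u=1 | in 0 | out 0 | ==
  [9] u=0 | in 0 | out 0 | prev ⊥ | push {1}
  [10] u=2 | in 0 | out 0 | ==
  [11] u=1 | in 0 | out 0 | ==

Converged values:
  [0] 0
  [1] 0
  [2] 0
  [3] 0
  [4] 0
  [5] 0
  [6] 0

yes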